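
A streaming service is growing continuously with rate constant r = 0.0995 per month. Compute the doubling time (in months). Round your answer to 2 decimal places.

doubling time ≈ 6.97 months

doubling time = ln(2) / |r| = 0.69315 / 0.0995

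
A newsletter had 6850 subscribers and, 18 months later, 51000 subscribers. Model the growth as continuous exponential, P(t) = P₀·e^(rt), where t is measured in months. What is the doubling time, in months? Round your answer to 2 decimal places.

doubling time ≈ 6.21 months

r = ln(51000/6850) / 18 = ln(7.44526) / 18 ≈ 0.111532 per month
doubling time = ln 2 / |r| = 0.69315 / 0.111532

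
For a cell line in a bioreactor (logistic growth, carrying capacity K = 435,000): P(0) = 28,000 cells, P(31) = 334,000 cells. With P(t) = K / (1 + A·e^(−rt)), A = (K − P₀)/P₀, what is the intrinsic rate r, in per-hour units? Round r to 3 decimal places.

r ≈ 0.125 per hour

A = (435000 − 28000)/28000 = 14.53571
334000 = 435000/(1 + 14.53571·e^(−r·31)) → e^(−31r) = (1.3024 − 1)/14.53571 = 0.020804
r = −ln(0.020804)/31 = 3.87263/31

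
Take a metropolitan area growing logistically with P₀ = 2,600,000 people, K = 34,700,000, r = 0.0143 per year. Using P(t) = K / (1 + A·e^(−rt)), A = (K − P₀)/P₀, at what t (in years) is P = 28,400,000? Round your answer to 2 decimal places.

t ≈ 281.06 years

A = (34700000 − 2600000)/2600000 = 12.34615
28400000 = 34700000/(1 + 12.34615·e^(−0.0143t)) → 1 + 12.34615·e^(−0.0143t) = 1.22183
e^(−0.0143t) = 0.017968 → t = ln(55.65568)/0.0143 = 4.01918/0.0143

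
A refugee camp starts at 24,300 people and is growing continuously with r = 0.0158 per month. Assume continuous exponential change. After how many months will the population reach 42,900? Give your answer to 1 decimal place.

42900 = 24300 · e^(0.0158·t)
t = ln(42900/24300) / 0.0158 = ln(1.76543) / 0.0158 = 0.5684 / 0.0158

t ≈ 36.0 months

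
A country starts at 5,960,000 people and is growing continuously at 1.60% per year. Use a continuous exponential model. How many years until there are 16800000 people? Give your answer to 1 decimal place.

t ≈ 64.8 years

16800000 = 5960000 · e^(0.016·t)
t = ln(16800000/5960000) / 0.016 = ln(2.81879) / 0.016 = 1.03631 / 0.016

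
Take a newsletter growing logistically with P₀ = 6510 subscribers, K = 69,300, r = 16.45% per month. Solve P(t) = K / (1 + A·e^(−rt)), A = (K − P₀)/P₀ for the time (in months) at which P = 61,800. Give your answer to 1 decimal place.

A = (69300 − 6510)/6510 = 9.64516
61800 = 69300/(1 + 9.64516·e^(−0.1645t)) → 1 + 9.64516·e^(−0.1645t) = 1.12136
e^(−0.1645t) = 0.012582 → t = ln(79.47613)/0.1645 = 4.37546/0.1645

t ≈ 26.6 months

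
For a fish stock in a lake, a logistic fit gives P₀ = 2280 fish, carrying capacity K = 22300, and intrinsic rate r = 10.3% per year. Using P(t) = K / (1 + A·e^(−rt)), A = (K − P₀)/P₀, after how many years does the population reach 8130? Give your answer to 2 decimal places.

t ≈ 15.70 years

A = (22300 − 2280)/2280 = 8.7807
8130 = 22300/(1 + 8.7807·e^(−0.103t)) → 1 + 8.7807·e^(−0.103t) = 2.74293
e^(−0.103t) = 0.198495 → t = ln(5.0379)/0.103 = 1.61699/0.103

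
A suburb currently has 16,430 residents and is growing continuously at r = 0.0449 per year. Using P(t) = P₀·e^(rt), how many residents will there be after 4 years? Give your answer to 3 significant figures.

P(4) = 16430 · e^(0.0449·4) = 16430 · e^(0.1796)
= 16430 · 1.19674 ≈ 19662.41

≈ 19,700 residents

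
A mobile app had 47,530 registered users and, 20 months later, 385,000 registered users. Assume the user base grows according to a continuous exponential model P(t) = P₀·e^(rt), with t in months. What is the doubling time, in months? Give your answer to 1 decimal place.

doubling time ≈ 6.6 months

r = ln(385000/47530) / 20 = ln(8.10015) / 20 ≈ 0.104594 per month
doubling time = ln 2 / |r| = 0.69315 / 0.104594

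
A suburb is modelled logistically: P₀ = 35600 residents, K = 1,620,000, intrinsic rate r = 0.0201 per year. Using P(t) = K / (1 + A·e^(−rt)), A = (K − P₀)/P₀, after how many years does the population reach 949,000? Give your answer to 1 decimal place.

t ≈ 206.1 years

A = (1620000 − 35600)/35600 = 44.50562
949000 = 1620000/(1 + 44.50562·e^(−0.0201t)) → 1 + 44.50562·e^(−0.0201t) = 1.70706
e^(−0.0201t) = 0.015887 → t = ln(62.94461)/0.0201 = 4.14226/0.0201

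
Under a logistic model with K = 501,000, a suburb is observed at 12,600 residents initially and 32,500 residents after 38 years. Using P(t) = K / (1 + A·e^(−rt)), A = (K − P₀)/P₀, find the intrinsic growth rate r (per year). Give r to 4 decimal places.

A = (501000 − 12600)/12600 = 38.7619
32500 = 501000/(1 + 38.7619·e^(−r·38)) → e^(−38r) = (15.41538 − 1)/38.7619 = 0.371896
r = −ln(0.371896)/38 = 0.98914/38

r ≈ 0.0260 per year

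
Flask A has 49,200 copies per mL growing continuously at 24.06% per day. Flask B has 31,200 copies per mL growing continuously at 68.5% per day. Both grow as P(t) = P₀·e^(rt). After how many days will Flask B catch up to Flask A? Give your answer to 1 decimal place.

t ≈ 1.0 days

49200·e^(0.2406t) = 31200·e^(0.685t)
49200/31200 = e^((0.685 − 0.2406)t) → ln(1.57692) = 0.4444·t
t = 0.45548 / 0.4444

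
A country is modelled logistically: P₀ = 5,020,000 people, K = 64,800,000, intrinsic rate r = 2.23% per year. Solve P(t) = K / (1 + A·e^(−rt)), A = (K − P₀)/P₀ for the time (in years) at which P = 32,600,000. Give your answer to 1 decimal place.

A = (64800000 − 5020000)/5020000 = 11.90837
32600000 = 64800000/(1 + 11.90837·e^(−0.0223t)) → 1 + 11.90837·e^(−0.0223t) = 1.98773
e^(−0.0223t) = 0.082944 → t = ln(12.0563)/0.0223 = 2.48959/0.0223

t ≈ 111.6 years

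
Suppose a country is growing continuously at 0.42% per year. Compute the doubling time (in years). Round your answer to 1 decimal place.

doubling time = ln(2) / |r| = 0.69315 / 0.0042

doubling time ≈ 165.0 years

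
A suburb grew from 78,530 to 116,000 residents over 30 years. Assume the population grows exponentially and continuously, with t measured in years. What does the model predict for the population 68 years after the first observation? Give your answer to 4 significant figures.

r = ln(116000/78530) / 30 ≈ 0.013004 per year
P(68) = 78530 · e^(0.013004·68) = 78530 · 2.42116 ≈ 190133.96

≈ 190,100 residents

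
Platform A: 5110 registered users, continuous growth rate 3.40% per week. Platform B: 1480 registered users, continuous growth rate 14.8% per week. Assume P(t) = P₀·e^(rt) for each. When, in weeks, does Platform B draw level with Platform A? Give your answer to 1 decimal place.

t ≈ 10.9 weeks

5110·e^(0.034t) = 1480·e^(0.148t)
5110/1480 = e^((0.148 − 0.034)t) → ln(3.4527) = 0.114·t
t = 1.23916 / 0.114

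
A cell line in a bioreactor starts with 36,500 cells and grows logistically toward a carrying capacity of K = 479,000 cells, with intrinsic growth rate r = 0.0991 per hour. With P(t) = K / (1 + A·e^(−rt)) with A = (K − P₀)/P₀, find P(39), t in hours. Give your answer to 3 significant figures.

≈ 382,000 cells

A = (479000 − 36500)/36500 = 12.12329
P(39) = 479000 / (1 + 12.12329·e^(−0.0991·39)) = 479000 / (1 + 12.12329·0.020965)
= 479000 / 1.25416 ≈ 381927.43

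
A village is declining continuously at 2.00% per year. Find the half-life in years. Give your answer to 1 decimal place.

half-life = ln(2) / |r| = 0.69315 / 0.02

half-life ≈ 34.7 years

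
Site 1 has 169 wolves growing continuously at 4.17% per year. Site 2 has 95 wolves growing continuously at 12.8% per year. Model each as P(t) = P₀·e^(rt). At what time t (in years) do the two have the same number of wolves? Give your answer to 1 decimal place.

169·e^(0.0417t) = 95·e^(0.128t)
169/95 = e^((0.128 − 0.0417)t) → ln(1.77895) = 0.0863·t
t = 0.57602 / 0.0863

t ≈ 6.7 years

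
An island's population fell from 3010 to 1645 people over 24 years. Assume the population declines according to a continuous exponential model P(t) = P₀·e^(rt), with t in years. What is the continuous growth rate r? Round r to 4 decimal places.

1645 = 3010 · e^(r·24)
e^(24r) = 1645/3010 = 0.54651
r = ln(0.54651) / 24 = -0.6042 / 24

r ≈ -0.0252 per year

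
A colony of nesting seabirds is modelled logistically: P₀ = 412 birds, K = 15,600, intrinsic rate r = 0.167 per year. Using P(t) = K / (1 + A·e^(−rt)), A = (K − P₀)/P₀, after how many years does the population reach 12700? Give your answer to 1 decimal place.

A = (15600 − 412)/412 = 36.86408
12700 = 15600/(1 + 36.86408·e^(−0.167t)) → 1 + 36.86408·e^(−0.167t) = 1.22835
e^(−0.167t) = 0.006194 → t = ln(161.43924)/0.167 = 5.08413/0.167

t ≈ 30.4 years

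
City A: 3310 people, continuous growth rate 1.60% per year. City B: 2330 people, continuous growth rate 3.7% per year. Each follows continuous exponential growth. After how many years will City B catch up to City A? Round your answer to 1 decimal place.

t ≈ 16.7 years

3310·e^(0.016t) = 2330·e^(0.037t)
3310/2330 = e^((0.037 − 0.016)t) → ln(1.4206) = 0.021·t
t = 0.35108 / 0.021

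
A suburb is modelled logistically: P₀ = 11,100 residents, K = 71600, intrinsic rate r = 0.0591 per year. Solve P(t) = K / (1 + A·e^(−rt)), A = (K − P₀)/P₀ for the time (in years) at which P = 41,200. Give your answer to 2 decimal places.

A = (71600 − 11100)/11100 = 5.45045
41200 = 71600/(1 + 5.45045·e^(−0.0591t)) → 1 + 5.45045·e^(−0.0591t) = 1.73786
e^(−0.0591t) = 0.135377 → t = ln(7.38679)/0.0591 = 1.99969/0.0591

t ≈ 33.84 years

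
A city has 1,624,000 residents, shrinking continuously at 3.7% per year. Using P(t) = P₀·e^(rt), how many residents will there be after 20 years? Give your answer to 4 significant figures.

P(20) = 1624000 · e^(-0.037·20) = 1624000 · e^(-0.74)
= 1624000 · 0.47711 ≈ 774833

≈ 774,800 residents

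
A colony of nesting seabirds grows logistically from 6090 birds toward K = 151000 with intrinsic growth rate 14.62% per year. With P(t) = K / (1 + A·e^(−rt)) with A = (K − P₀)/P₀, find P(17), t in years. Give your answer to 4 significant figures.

A = (151000 − 6090)/6090 = 23.79475
P(17) = 151000 / (1 + 23.79475·e^(−0.1462·17)) = 151000 / (1 + 23.79475·0.083292)
= 151000 / 2.98192 ≈ 50638.56

≈ 50,640 birds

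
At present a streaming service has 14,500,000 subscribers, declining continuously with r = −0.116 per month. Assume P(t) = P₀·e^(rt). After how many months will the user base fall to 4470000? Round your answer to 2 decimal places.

t ≈ 10.14 months

4470000 = 14500000 · e^(-0.116·t)
t = ln(4470000/14500000) / -0.116 = ln(0.30828) / -0.116 = -1.17676 / -0.116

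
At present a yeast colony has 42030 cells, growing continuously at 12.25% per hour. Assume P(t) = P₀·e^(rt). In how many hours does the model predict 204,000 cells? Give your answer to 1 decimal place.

204000 = 42030 · e^(0.1225·t)
t = ln(204000/42030) / 0.1225 = ln(4.85368) / 0.1225 = 1.57974 / 0.1225

t ≈ 12.9 hours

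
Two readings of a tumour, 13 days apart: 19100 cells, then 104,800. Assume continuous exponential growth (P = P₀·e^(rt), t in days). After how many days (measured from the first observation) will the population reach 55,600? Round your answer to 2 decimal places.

t ≈ 8.16 days

r = ln(104800/19100) / 13 ≈ 0.130951 per day
t = ln(55600/19100) / r = 1.06849 / 0.130951 ≈ 8.159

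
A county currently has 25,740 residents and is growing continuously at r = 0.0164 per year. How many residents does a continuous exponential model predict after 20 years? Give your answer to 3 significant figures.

≈ 35,700 residents

P(20) = 25740 · e^(0.0164·20) = 25740 · e^(0.328)
= 25740 · 1.38819 ≈ 35731.98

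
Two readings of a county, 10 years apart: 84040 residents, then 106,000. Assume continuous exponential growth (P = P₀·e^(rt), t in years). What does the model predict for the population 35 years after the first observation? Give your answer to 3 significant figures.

≈ 189,000 residents

r = ln(106000/84040) / 10 ≈ 0.023215 per year
P(35) = 84040 · e^(0.023215·35) = 84040 · 2.25356 ≈ 189389.29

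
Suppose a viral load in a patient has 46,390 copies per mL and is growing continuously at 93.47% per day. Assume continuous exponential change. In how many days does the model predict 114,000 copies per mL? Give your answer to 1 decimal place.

114000 = 46390 · e^(0.9347·t)
t = ln(114000/46390) / 0.9347 = ln(2.45743) / 0.9347 = 0.89911 / 0.9347

t ≈ 1.0 days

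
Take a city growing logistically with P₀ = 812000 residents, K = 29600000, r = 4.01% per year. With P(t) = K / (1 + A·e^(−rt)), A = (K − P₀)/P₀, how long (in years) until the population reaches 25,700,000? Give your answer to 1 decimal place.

A = (29600000 − 812000)/812000 = 35.4532
25700000 = 29600000/(1 + 35.4532·e^(−0.0401t)) → 1 + 35.4532·e^(−0.0401t) = 1.15175
e^(−0.0401t) = 0.00428 → t = ln(233.62751)/0.0401 = 5.45373/0.0401

t ≈ 136.0 years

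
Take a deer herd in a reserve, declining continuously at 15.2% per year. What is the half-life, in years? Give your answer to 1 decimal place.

half-life = ln(2) / |r| = 0.69315 / 0.152

half-life ≈ 4.6 years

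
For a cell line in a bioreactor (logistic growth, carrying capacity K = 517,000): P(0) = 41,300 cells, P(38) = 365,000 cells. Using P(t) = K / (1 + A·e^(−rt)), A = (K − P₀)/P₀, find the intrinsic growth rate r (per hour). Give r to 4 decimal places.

A = (517000 − 41300)/41300 = 11.51816
365000 = 517000/(1 + 11.51816·e^(−r·38)) → e^(−38r) = (1.41644 − 1)/11.51816 = 0.036155
r = −ln(0.036155)/38 = 3.31994/38

r ≈ 0.0874 per hour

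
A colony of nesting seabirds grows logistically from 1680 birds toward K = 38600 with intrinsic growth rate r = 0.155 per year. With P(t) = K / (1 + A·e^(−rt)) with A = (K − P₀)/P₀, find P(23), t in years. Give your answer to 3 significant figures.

≈ 23,800 birds

A = (38600 − 1680)/1680 = 21.97619
P(23) = 38600 / (1 + 21.97619·e^(−0.155·23)) = 38600 / (1 + 21.97619·0.028297)
= 38600 / 1.62186 ≈ 23799.84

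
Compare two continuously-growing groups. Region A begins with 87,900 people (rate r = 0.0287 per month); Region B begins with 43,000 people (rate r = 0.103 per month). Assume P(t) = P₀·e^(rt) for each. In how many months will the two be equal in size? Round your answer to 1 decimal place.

87900·e^(0.0287t) = 43000·e^(0.103t)
87900/43000 = e^((0.103 − 0.0287)t) → ln(2.04419) = 0.0743·t
t = 0.715 / 0.0743

t ≈ 9.6 months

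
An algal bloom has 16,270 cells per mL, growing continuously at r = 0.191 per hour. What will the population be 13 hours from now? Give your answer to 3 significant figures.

P(13) = 16270 · e^(0.191·13) = 16270 · e^(2.483)
= 16270 · 11.97714 ≈ 194868.1

≈ 195,000 cells per mL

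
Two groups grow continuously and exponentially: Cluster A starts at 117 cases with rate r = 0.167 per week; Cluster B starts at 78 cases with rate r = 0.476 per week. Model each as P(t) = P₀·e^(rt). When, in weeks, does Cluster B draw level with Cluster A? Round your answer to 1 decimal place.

t ≈ 1.3 weeks

117·e^(0.167t) = 78·e^(0.476t)
117/78 = e^((0.476 − 0.167)t) → ln(1.5) = 0.309·t
t = 0.40547 / 0.309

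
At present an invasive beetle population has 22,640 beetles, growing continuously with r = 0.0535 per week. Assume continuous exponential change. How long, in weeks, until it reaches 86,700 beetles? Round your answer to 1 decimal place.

t ≈ 25.1 weeks

86700 = 22640 · e^(0.0535·t)
t = ln(86700/22640) / 0.0535 = ln(3.82951) / 0.0535 = 1.34274 / 0.0535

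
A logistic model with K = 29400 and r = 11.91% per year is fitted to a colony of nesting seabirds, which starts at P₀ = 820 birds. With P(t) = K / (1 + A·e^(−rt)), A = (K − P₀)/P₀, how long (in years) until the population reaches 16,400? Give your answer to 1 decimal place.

t ≈ 31.8 years

A = (29400 − 820)/820 = 34.85366
16400 = 29400/(1 + 34.85366·e^(−0.1191t)) → 1 + 34.85366·e^(−0.1191t) = 1.79268
e^(−0.1191t) = 0.022743 → t = ln(43.96923)/0.1191 = 3.78349/0.1191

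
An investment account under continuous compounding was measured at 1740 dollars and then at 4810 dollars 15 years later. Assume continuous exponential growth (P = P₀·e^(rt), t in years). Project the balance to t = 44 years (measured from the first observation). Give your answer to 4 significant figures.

≈ 34,350 dollars

r = ln(4810/1740) / 15 ≈ 0.067787 per year
P(44) = 1740 · e^(0.067787·44) = 1740 · 19.74003 ≈ 34347.65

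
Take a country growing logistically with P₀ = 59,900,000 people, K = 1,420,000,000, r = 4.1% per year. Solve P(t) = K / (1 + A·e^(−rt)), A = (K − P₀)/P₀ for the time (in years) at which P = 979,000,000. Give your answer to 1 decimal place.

t ≈ 95.6 years

A = (1420000000 − 59900000)/59900000 = 22.70618
979000000 = 1420000000/(1 + 22.70618·e^(−0.041t)) → 1 + 22.70618·e^(−0.041t) = 1.45046
e^(−0.041t) = 0.019839 → t = ln(50.40668)/0.041 = 3.92012/0.041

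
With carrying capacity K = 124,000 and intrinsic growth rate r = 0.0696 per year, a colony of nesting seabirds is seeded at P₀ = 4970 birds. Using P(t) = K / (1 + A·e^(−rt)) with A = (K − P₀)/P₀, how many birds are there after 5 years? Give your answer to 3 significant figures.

≈ 6,920 birds

A = (124000 − 4970)/4970 = 23.9497
P(5) = 124000 / (1 + 23.9497·e^(−0.0696·5)) = 124000 / (1 + 23.9497·0.706099)
= 124000 / 17.91085 ≈ 6923.18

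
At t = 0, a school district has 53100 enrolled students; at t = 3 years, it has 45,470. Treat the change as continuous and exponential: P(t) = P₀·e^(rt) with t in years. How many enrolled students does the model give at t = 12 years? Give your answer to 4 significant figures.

≈ 28,550 enrolled students

r = ln(45470/53100) / 3 ≈ -0.051708 per year
P(12) = 53100 · e^(-0.051708·12) = 53100 · 0.53768 ≈ 28550.67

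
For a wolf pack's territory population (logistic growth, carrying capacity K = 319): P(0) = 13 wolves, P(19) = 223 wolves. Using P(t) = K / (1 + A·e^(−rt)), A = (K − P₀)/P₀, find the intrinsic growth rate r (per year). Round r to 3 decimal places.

A = (319 − 13)/13 = 23.53846
223 = 319/(1 + 23.53846·e^(−r·19)) → e^(−19r) = (1.43049 − 1)/23.53846 = 0.018289
r = −ln(0.018289)/19 = 4.00146/19

r ≈ 0.211 per year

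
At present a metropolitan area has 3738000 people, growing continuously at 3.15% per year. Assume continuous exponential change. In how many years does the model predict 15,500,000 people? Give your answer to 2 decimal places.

15500000 = 3738000 · e^(0.0315·t)
t = ln(15500000/3738000) / 0.0315 = ln(4.1466) / 0.0315 = 1.42229 / 0.0315

t ≈ 45.15 years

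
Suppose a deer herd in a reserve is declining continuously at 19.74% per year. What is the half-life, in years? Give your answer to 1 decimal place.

half-life ≈ 3.5 years

half-life = ln(2) / |r| = 0.69315 / 0.1974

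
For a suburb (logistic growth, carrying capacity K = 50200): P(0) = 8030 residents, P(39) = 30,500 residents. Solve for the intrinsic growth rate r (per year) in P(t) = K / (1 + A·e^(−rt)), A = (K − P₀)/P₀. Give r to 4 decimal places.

r ≈ 0.0537 per year

A = (50200 − 8030)/8030 = 5.25156
30500 = 50200/(1 + 5.25156·e^(−r·39)) → e^(−39r) = (1.6459 − 1)/5.25156 = 0.122992
r = −ln(0.122992)/39 = 2.09563/39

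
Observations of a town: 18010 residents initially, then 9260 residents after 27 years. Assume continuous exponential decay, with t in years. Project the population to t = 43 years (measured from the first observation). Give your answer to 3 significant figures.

r = ln(9260/18010) / 27 ≈ -0.024638 per year
P(43) = 18010 · e^(-0.024638·43) = 18010 · 0.34665 ≈ 6243.23

≈ 6,240 residents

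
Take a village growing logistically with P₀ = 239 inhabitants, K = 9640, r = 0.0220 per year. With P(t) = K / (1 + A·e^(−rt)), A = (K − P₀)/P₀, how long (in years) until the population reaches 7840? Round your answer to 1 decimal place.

A = (9640 − 239)/239 = 39.33473
7840 = 9640/(1 + 39.33473·e^(−0.022t)) → 1 + 39.33473·e^(−0.022t) = 1.22959
e^(−0.022t) = 0.005837 → t = ln(171.32459)/0.022 = 5.14356/0.022

t ≈ 233.8 years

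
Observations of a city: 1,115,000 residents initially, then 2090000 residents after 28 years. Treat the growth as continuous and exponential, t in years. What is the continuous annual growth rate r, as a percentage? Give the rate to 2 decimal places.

r ≈ 2.24% per year

2090000 = 1115000 · e^(r·28)
e^(28r) = 2090000/1115000 = 1.87444
r = ln(1.87444) / 28 = 0.62831 / 28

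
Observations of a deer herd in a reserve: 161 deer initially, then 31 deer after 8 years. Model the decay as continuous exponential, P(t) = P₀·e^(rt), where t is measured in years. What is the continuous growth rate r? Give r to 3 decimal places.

31 = 161 · e^(r·8)
e^(8r) = 31/161 = 0.19255
r = ln(0.19255) / 8 = -1.64742 / 8

r ≈ -0.206 per year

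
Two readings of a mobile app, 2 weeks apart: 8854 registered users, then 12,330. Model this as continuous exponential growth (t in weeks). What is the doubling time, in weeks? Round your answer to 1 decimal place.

doubling time ≈ 4.2 weeks

r = ln(12330/8854) / 2 = ln(1.39259) / 2 ≈ 0.165583 per week
doubling time = ln 2 / |r| = 0.69315 / 0.165583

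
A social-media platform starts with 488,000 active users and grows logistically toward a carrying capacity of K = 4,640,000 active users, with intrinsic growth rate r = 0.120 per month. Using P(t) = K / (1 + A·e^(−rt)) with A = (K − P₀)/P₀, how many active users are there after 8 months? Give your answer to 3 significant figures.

A = (4640000 − 488000)/488000 = 8.5082
P(8) = 4640000 / (1 + 8.5082·e^(−0.12·8)) = 4640000 / (1 + 8.5082·0.382893)
= 4640000 / 4.25773 ≈ 1089783.1

≈ 1,090,000 active users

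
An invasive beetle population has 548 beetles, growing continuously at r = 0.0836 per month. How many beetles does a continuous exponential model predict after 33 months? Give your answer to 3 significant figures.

≈ 8,650 beetles

P(33) = 548 · e^(0.0836·33) = 548 · e^(2.7588)
= 548 · 15.78089 ≈ 8647.93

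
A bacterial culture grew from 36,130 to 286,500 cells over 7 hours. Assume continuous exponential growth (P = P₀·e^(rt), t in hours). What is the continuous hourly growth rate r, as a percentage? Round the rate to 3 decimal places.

286500 = 36130 · e^(r·7)
e^(7r) = 286500/36130 = 7.9297
r = ln(7.9297) / 7 = 2.07061 / 7

r ≈ 29.580% per hour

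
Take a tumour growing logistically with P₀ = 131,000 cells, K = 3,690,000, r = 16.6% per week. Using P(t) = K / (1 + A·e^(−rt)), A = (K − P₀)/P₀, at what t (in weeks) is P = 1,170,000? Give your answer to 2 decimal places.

t ≈ 15.27 weeks

A = (3690000 − 131000)/131000 = 27.16794
1170000 = 3690000/(1 + 27.16794·e^(−0.166t)) → 1 + 27.16794·e^(−0.166t) = 3.15385
e^(−0.166t) = 0.079279 → t = ln(12.61369)/0.166 = 2.53478/0.166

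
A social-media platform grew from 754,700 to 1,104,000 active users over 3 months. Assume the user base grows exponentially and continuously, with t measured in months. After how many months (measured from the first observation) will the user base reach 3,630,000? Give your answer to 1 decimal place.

r = ln(1104000/754700) / 3 ≈ 0.126792 per month
t = ln(3630000/754700) / r = 1.57067 / 0.126792 ≈ 12.388

t ≈ 12.4 months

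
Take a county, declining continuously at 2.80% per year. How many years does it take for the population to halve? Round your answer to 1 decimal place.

half-life ≈ 24.8 years

half-life = ln(2) / |r| = 0.69315 / 0.028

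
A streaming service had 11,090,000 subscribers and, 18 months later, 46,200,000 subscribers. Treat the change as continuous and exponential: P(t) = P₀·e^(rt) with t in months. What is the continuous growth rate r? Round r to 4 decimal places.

r ≈ 0.0793 per month

46200000 = 11090000 · e^(r·18)
e^(18r) = 46200000/11090000 = 4.16592
r = ln(4.16592) / 18 = 1.42694 / 18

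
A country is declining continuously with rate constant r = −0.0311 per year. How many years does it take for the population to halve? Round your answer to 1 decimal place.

half-life = ln(2) / |r| = 0.69315 / 0.0311

half-life ≈ 22.3 years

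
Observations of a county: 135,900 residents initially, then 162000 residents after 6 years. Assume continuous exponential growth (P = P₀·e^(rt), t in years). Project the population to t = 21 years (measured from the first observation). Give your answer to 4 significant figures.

r = ln(162000/135900) / 6 ≈ 0.02928 per year
P(21) = 135900 · e^(0.02928·21) = 135900 · 1.84942 ≈ 251335.54

≈ 251,300 residents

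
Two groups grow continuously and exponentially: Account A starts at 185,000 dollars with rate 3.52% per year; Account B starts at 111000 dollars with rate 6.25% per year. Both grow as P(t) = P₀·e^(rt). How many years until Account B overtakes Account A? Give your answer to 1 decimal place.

185000·e^(0.0352t) = 111000·e^(0.0625t)
185000/111000 = e^((0.0625 − 0.0352)t) → ln(1.66667) = 0.0273·t
t = 0.51083 / 0.0273

t ≈ 18.7 years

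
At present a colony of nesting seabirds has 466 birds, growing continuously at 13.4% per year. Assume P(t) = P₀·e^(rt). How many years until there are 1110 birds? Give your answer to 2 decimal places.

t ≈ 6.48 years

1110 = 466 · e^(0.134·t)
t = ln(1110/466) / 0.134 = ln(2.38197) / 0.134 = 0.86793 / 0.134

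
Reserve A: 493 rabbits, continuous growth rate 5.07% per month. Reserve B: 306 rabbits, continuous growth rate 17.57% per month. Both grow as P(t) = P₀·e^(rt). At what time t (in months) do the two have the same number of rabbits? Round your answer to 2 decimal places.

493·e^(0.0507t) = 306·e^(0.1757t)
493/306 = e^((0.1757 − 0.0507)t) → ln(1.61111) = 0.125·t
t = 0.47692 / 0.125

t ≈ 3.82 months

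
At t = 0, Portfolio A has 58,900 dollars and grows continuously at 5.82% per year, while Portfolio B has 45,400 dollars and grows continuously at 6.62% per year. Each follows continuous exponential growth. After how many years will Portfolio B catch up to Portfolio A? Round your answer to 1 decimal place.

58900·e^(0.0582t) = 45400·e^(0.0662t)
58900/45400 = e^((0.0662 − 0.0582)t) → ln(1.29736) = 0.008·t
t = 0.26033 / 0.008

t ≈ 32.5 years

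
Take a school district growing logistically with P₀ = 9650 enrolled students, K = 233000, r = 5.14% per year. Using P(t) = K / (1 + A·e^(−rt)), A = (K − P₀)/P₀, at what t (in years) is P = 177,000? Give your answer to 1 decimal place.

A = (233000 − 9650)/9650 = 23.14508
177000 = 233000/(1 + 23.14508·e^(−0.0514t)) → 1 + 23.14508·e^(−0.0514t) = 1.31638
e^(−0.0514t) = 0.01367 → t = ln(73.15498)/0.0514 = 4.29258/0.0514

t ≈ 83.5 years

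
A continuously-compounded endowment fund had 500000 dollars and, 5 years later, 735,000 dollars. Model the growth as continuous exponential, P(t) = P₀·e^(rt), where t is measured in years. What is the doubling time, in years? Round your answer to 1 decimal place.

doubling time ≈ 9.0 years

r = ln(735000/500000) / 5 = ln(1.47) / 5 ≈ 0.077052 per year
doubling time = ln 2 / |r| = 0.69315 / 0.077052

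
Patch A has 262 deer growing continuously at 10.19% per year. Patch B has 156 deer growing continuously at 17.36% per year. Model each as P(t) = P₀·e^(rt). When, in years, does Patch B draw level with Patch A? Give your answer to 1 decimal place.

t ≈ 7.2 years

262·e^(0.1019t) = 156·e^(0.1736t)
262/156 = e^((0.1736 − 0.1019)t) → ln(1.67949) = 0.0717·t
t = 0.51849 / 0.0717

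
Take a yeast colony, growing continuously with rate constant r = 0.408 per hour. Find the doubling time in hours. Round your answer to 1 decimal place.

doubling time ≈ 1.7 hours

doubling time = ln(2) / |r| = 0.69315 / 0.408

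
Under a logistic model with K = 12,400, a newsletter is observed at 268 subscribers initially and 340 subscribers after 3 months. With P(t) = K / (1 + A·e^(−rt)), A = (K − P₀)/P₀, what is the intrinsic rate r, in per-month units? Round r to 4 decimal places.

r ≈ 0.0813 per month

A = (12400 − 268)/268 = 45.26866
340 = 12400/(1 + 45.26866·e^(−r·3)) → e^(−3r) = (36.47059 − 1)/45.26866 = 0.783557
r = −ln(0.783557)/3 = 0.24391/3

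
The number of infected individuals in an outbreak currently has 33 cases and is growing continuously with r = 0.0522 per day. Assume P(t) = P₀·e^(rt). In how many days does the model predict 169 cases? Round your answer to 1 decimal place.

169 = 33 · e^(0.0522·t)
t = ln(169/33) / 0.0522 = ln(5.12121) / 0.0522 = 1.63339 / 0.0522

t ≈ 31.3 days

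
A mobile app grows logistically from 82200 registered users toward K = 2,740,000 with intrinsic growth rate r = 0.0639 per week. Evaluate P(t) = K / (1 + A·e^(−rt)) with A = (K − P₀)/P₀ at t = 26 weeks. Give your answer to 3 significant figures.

A = (2740000 − 82200)/82200 = 32.33333
P(26) = 2740000 / (1 + 32.33333·e^(−0.0639·26)) = 2740000 / (1 + 32.33333·0.189873)
= 2740000 / 7.13923 ≈ 383795.1

≈ 384,000 registered users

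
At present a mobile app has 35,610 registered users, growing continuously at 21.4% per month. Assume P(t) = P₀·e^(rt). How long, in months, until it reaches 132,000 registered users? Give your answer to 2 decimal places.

132000 = 35610 · e^(0.214·t)
t = ln(132000/35610) / 0.214 = ln(3.70682) / 0.214 = 1.31018 / 0.214

t ≈ 6.12 months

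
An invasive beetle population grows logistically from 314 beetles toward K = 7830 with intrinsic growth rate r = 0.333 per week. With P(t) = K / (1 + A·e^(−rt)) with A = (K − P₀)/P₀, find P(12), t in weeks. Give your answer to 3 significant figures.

≈ 5,440 beetles

A = (7830 − 314)/314 = 23.93631
P(12) = 7830 / (1 + 23.93631·e^(−0.333·12)) = 7830 / (1 + 23.93631·0.018389)
= 7830 / 1.44017 ≈ 5436.87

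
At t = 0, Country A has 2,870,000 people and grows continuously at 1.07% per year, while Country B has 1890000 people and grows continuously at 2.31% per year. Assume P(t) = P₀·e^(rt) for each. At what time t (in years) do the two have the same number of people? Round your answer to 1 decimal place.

2870000·e^(0.0107t) = 1890000·e^(0.0231t)
2870000/1890000 = e^((0.0231 − 0.0107)t) → ln(1.51852) = 0.0124·t
t = 0.41774 / 0.0124

t ≈ 33.7 years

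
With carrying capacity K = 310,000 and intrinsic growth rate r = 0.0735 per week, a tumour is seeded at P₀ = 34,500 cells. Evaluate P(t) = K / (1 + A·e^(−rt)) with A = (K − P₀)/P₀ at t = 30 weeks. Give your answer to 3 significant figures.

A = (310000 − 34500)/34500 = 7.98551
P(30) = 310000 / (1 + 7.98551·e^(−0.0735·30)) = 310000 / (1 + 7.98551·0.110251)
= 310000 / 1.88041 ≈ 164857.98

≈ 165,000 cells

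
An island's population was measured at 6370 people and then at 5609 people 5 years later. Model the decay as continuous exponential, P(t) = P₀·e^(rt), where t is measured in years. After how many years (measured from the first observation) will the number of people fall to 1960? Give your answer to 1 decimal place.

r = ln(5609/6370) / 5 ≈ -0.025445 per year
t = ln(1960/6370) / r = -1.17865 / -0.025445 ≈ 46.321

t ≈ 46.3 years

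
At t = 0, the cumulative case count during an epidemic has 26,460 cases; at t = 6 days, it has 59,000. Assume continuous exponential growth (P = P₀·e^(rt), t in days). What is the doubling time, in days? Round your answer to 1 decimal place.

r = ln(59000/26460) / 6 = ln(2.22978) / 6 ≈ 0.133651 per day
doubling time = ln 2 / |r| = 0.69315 / 0.133651

doubling time ≈ 5.2 days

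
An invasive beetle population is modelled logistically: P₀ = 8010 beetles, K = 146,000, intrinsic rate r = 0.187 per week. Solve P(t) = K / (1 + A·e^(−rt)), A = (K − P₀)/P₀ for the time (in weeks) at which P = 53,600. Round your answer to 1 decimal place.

t ≈ 12.3 weeks

A = (146000 − 8010)/8010 = 17.22722
53600 = 146000/(1 + 17.22722·e^(−0.187t)) → 1 + 17.22722·e^(−0.187t) = 2.72388
e^(−0.187t) = 0.100067 → t = ln(9.99328)/0.187 = 2.30191/0.187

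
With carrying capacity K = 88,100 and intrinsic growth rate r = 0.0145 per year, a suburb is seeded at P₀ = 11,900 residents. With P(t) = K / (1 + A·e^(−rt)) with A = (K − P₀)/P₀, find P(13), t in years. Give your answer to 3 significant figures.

≈ 14,000 residents

A = (88100 − 11900)/11900 = 6.40336
P(13) = 88100 / (1 + 6.40336·e^(−0.0145·13)) = 88100 / (1 + 6.40336·0.828201)
= 88100 / 6.30327 ≈ 13976.88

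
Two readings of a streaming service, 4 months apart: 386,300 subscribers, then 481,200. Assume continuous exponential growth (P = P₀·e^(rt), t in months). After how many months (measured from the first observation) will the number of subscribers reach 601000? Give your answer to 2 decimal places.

r = ln(481200/386300) / 4 ≈ 0.054917 per month
t = ln(601000/386300) / r = 0.44198 / 0.054917 ≈ 8.048

t ≈ 8.05 months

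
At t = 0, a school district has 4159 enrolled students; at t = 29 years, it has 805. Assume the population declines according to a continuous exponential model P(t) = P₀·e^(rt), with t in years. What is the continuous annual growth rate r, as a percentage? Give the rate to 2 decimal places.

r ≈ -5.66% per year

805 = 4159 · e^(r·29)
e^(29r) = 805/4159 = 0.19356
r = ln(0.19356) / 29 = -1.64219 / 29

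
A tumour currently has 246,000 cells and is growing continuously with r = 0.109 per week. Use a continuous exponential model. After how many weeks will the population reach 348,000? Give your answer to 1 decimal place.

t ≈ 3.2 weeks

348000 = 246000 · e^(0.109·t)
t = ln(348000/246000) / 0.109 = ln(1.41463) / 0.109 = 0.34687 / 0.109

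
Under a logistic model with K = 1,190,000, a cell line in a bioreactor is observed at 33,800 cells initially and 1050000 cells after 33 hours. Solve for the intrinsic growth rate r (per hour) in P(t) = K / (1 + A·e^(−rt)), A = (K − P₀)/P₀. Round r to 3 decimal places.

r ≈ 0.168 per hour

A = (1190000 − 33800)/33800 = 34.2071
1050000 = 1190000/(1 + 34.2071·e^(−r·33)) → e^(−33r) = (1.13333 − 1)/34.2071 = 0.003898
r = −ln(0.003898)/33 = 5.54734/33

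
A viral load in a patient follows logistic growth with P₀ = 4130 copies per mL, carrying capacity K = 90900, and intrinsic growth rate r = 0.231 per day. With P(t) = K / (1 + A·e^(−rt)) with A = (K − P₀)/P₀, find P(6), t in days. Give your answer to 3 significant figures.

A = (90900 − 4130)/4130 = 21.00969
P(6) = 90900 / (1 + 21.00969·e^(−0.231·6)) = 90900 / (1 + 21.00969·0.250074)
= 90900 / 6.25397 ≈ 14534.77

≈ 14,500 copies per mL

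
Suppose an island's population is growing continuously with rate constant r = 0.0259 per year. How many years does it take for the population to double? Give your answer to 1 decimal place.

doubling time ≈ 26.8 years

doubling time = ln(2) / |r| = 0.69315 / 0.0259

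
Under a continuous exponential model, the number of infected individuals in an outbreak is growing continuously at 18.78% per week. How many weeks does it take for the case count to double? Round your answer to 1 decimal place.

doubling time ≈ 3.7 weeks

doubling time = ln(2) / |r| = 0.69315 / 0.1878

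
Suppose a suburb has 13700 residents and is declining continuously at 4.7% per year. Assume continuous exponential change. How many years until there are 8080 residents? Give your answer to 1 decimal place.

t ≈ 11.2 years

8080 = 13700 · e^(-0.047·t)
t = ln(8080/13700) / -0.047 = ln(0.58978) / -0.047 = -0.528 / -0.047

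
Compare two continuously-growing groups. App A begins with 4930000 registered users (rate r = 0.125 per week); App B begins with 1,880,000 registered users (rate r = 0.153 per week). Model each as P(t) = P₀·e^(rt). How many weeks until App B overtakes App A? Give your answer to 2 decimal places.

t ≈ 34.43 weeks

4930000·e^(0.125t) = 1880000·e^(0.153t)
4930000/1880000 = e^((0.153 − 0.125)t) → ln(2.62234) = 0.028·t
t = 0.96407 / 0.028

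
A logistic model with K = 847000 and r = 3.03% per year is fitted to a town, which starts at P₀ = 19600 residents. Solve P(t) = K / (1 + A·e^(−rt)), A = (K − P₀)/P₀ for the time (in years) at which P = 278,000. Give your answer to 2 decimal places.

t ≈ 99.88 years

A = (847000 − 19600)/19600 = 42.21429
278000 = 847000/(1 + 42.21429·e^(−0.0303t)) → 1 + 42.21429·e^(−0.0303t) = 3.04676
e^(−0.0303t) = 0.048485 → t = ln(20.62491)/0.0303 = 3.0265/0.0303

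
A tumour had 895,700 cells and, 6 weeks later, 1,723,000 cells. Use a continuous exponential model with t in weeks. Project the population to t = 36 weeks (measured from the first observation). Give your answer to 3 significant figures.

≈ 45,400,000 cells

r = ln(1723000/895700) / 6 ≈ 0.109036 per week
P(36) = 895700 · e^(0.109036·36) = 895700 · 50.66829 ≈ 45383584.41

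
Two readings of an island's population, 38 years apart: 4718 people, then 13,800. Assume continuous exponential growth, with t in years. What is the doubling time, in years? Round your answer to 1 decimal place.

r = ln(13800/4718) / 38 = ln(2.92497) / 38 ≈ 0.028244 per year
doubling time = ln 2 / |r| = 0.69315 / 0.028244

doubling time ≈ 24.5 years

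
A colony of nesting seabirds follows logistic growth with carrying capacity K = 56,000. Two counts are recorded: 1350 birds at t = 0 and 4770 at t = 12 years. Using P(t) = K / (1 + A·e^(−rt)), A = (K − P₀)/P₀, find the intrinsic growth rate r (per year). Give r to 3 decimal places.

r ≈ 0.111 per year

A = (56000 − 1350)/1350 = 40.48148
4770 = 56000/(1 + 40.48148·e^(−r·12)) → e^(−12r) = (11.74004 − 1)/40.48148 = 0.265308
r = −ln(0.265308)/12 = 1.32687/12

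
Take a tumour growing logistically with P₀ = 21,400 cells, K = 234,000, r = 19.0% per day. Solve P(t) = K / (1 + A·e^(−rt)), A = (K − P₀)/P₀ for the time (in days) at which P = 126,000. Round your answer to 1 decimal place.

t ≈ 12.9 days

A = (234000 − 21400)/21400 = 9.93458
126000 = 234000/(1 + 9.93458·e^(−0.19t)) → 1 + 9.93458·e^(−0.19t) = 1.85714
e^(−0.19t) = 0.086279 → t = ln(11.59034)/0.19 = 2.45017/0.19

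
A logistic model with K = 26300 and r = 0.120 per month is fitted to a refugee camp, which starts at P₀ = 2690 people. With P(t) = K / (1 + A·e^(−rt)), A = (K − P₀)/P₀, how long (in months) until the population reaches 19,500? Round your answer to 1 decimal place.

A = (26300 − 2690)/2690 = 8.77695
19500 = 26300/(1 + 8.77695·e^(−0.12t)) → 1 + 8.77695·e^(−0.12t) = 1.34872
e^(−0.12t) = 0.039731 → t = ln(25.1692)/0.12 = 3.22562/0.12

t ≈ 26.9 months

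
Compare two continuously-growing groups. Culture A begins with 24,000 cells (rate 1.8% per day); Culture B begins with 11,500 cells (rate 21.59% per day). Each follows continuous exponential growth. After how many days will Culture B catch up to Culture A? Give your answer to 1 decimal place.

24000·e^(0.018t) = 11500·e^(0.2159t)
24000/11500 = e^((0.2159 − 0.018)t) → ln(2.08696) = 0.1979·t
t = 0.73571 / 0.1979

t ≈ 3.7 days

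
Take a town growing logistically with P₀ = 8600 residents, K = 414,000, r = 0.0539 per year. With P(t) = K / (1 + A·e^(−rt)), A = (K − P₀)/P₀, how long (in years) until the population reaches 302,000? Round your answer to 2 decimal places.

t ≈ 89.89 years

A = (414000 − 8600)/8600 = 47.13953
302000 = 414000/(1 + 47.13953·e^(−0.0539t)) → 1 + 47.13953·e^(−0.0539t) = 1.37086
e^(−0.0539t) = 0.007867 → t = ln(127.10839)/0.0539 = 4.84504/0.0539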